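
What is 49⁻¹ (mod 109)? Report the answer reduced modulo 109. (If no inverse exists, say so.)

gcd(109, 49) by repeated division:
109 = 2*49 + 11
49 = 4*11 + 5
11 = 2*5 + 1
5 = 5*1 + 0
The gcd is 1. Working backward:
1 = 11 − 2·5
1 = −2·49 + 9·11
1 = 9·109 − 20·49
Thus 49·(-20) ≡ 1 (mod 109); reducing, -20 mod 109 = 89.

89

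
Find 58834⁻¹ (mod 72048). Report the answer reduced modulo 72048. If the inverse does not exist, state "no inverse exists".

Compute gcd(58834, 72048):
72048 = 1×58834 + 13214
58834 = 4×13214 + 5978
13214 = 2×5978 + 1258
5978 = 4×1258 + 946
1258 = 1×946 + 312
946 = 3×312 + 10
312 = 31×10 + 2
10 = 5×2 + 0
gcd(58834, 72048) = 2 ≠ 1, so 58834 has no multiplicative inverse modulo 72048.

no inverse exists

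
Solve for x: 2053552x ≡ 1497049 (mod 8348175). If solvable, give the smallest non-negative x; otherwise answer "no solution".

First find gcd(2053552, 8348175):
8348175 = 4*2053552 + 133967
2053552 = 15*133967 + 44047
133967 = 3*44047 + 1826
44047 = 24*1826 + 223
1826 = 8*223 + 42
223 = 5*42 + 13
42 = 3*13 + 3
13 = 4*3 + 1
3 = 3*1 + 0
gcd = 1, so a unique solution mod 8348175 exists.
Back-substitute for the Bézout coefficients:
1 = 13 − 4·3
1 = −4·42 + 13·13
1 = 13·223 − 69·42
1 = −69·1826 + 565·223
1 = 565·44047 − 13629·1826
1 = −13629·133967 + 41452·44047
1 = 41452·2053552 − 635409·133967
1 = −635409·8348175 + 2583088·2053552
So 2053552·(2583088) ≡ 1 (mod 8348175), giving 2053552⁻¹ ≡ 2583088.
x ≡ 2053552⁻¹·1497049 ≡ 2583088·1497049 ≡ 1076512 (mod 8348175).

1076512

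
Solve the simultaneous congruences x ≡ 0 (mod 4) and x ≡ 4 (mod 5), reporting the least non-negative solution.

Write x = 0 + 4·k. Then 4·k ≡ 4 − 0 ≡ 4 (mod 5).
Need 4⁻¹ mod 5. Extended Euclid on (5, 4):
5 = 1·4 + 1
4 = 4·1 + 0
Back-substitute:
1 = 5 − 4
4⁻¹ ≡ 4 (mod 5), so k ≡ 4·4 ≡ 1 (mod 5).
x = 0 + 4·1 = 4.

4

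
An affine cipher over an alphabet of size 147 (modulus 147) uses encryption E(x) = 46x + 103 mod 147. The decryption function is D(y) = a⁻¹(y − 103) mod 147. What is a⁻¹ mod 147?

16

Extended Euclidean algorithm:
147 = 3×46 + 9
46 = 5×9 + 1
9 = 9×1 + 0
Since gcd(46, 147) = 1, back-substitute to write 1 as a combination:
1 = 46 − 5·9
1 = −5·147 + 16·46
So 46·16 ≡ 1 (mod 147).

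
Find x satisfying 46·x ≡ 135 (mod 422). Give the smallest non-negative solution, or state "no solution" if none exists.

gcd(46, 422):
422 = 9×46 + 8
46 = 5×8 + 6
8 = 1×6 + 2
6 = 3×2 + 0
gcd = 2, but 2 ∤ 135, so the congruence has no solution.

no solution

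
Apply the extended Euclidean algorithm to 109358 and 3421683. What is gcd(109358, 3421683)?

1

Apply Euclid's algorithm to 3421683 and 109358:
3421683 = 31×109358 + 31585
109358 = 3×31585 + 14603
31585 = 2×14603 + 2379
14603 = 6×2379 + 329
2379 = 7×329 + 76
329 = 4×76 + 25
76 = 3×25 + 1
25 = 25×1 + 0
gcd(109358, 3421683) = 1.
Back-substituting:
1 = 76 − 3·25
1 = −3·329 + 13·76
1 = 13·2379 − 94·329
1 = −94·14603 + 577·2379
1 = 577·31585 − 1248·14603
1 = −1248·109358 + 4321·31585
1 = 4321·3421683 − 135199·109358
So 1 = (4321)·3421683 + (-135199)·109358.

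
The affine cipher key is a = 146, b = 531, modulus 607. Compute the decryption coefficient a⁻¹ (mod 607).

Apply the Euclidean algorithm to 607 and 146:
607 = 4*146 + 23
146 = 6*23 + 8
23 = 2*8 + 7
8 = 1*7 + 1
7 = 7*1 + 0
gcd = 1, so the inverse exists. Back-substitute:
1 = 8 − 7
1 = −23 + 3·8
1 = 3·146 − 19·23
1 = −19·607 + 79·146
So 146·79 ≡ 1 (mod 607).

79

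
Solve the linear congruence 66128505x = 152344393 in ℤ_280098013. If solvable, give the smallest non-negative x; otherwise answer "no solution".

First find gcd(66128505, 280098013):
280098013 = 4*66128505 + 15583993
66128505 = 4*15583993 + 3792533
15583993 = 4*3792533 + 413861
3792533 = 9*413861 + 67784
413861 = 6*67784 + 7157
67784 = 9*7157 + 3371
7157 = 2*3371 + 415
3371 = 8*415 + 51
415 = 8*51 + 7
51 = 7*7 + 2
7 = 3*2 + 1
2 = 2*1 + 0
gcd = 1, so a unique solution mod 280098013 exists.
Back-substitute for the Bézout coefficients:
1 = 7 − 3·2
1 = −3·51 + 22·7
1 = 22·415 − 179·51
1 = −179·3371 + 1454·415
1 = 1454·7157 − 3087·3371
1 = −3087·67784 + 29237·7157
1 = 29237·413861 − 178509·67784
1 = −178509·3792533 + 1635818·413861
1 = 1635818·15583993 − 6721781·3792533
1 = −6721781·66128505 + 28522942·15583993
1 = 28522942·280098013 − 120813549·66128505
So 66128505·(-120813549) ≡ 1 (mod 280098013), giving 66128505⁻¹ ≡ 159284464.
x ≡ 66128505⁻¹·152344393 ≡ 159284464·152344393 ≡ 254960478 (mod 280098013).

254960478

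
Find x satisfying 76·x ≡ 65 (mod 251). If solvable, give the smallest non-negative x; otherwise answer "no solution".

57

First find gcd(76, 251):
251 = 3×76 + 23
76 = 3×23 + 7
23 = 3×7 + 2
7 = 3×2 + 1
2 = 2×1 + 0
gcd = 1, so a unique solution mod 251 exists.
Back-substitute for the Bézout coefficients:
1 = 7 − 3·2
1 = −3·23 + 10·7
1 = 10·76 − 33·23
1 = −33·251 + 109·76
So 76·(109) ≡ 1 (mod 251), giving 76⁻¹ ≡ 109.
x ≡ 76⁻¹·65 ≡ 109·65 ≡ 57 (mod 251).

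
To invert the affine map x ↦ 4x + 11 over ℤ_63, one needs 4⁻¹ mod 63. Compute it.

16

Run Euclid on (63, 4):
63 = 15×4 + 3
4 = 1×3 + 1
3 = 3×1 + 0
Since gcd(4, 63) = 1, back-substitute to write 1 as a combination:
1 = 4 − 3
1 = −63 + 16·4
So 4·16 ≡ 1 (mod 63).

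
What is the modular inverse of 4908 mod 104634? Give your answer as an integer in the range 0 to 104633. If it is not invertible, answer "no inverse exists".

no inverse exists

Compute gcd(4908, 104634):
104634 = 21*4908 + 1566
4908 = 3*1566 + 210
1566 = 7*210 + 96
210 = 2*96 + 18
96 = 5*18 + 6
18 = 3*6 + 0
The gcd is 6, not 1, hence no inverse exists.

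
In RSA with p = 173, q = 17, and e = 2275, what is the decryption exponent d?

φ(n) = (p−1)(q−1) = 172·16 = 2752.
Need d with 2275·d ≡ 1 (mod 2752). Apply the extended Euclidean algorithm:
2752 = 1*2275 + 477
2275 = 4*477 + 367
477 = 1*367 + 110
367 = 3*110 + 37
110 = 2*37 + 36
37 = 1*36 + 1
36 = 36*1 + 0
Back-substitute:
1 = 37 − 36
1 = −110 + 3·37
1 = 3·367 − 10·110
1 = −10·477 + 13·367
1 = 13·2275 − 62·477
1 = −62·2752 + 75·2275
So 2275·75 ≡ 1 (mod 2752), hence d = 75.

75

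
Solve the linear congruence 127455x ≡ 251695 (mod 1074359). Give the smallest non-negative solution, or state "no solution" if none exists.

555157

First find gcd(127455, 1074359):
1074359 = 8·127455 + 54719
127455 = 2·54719 + 18017
54719 = 3·18017 + 668
18017 = 26·668 + 649
668 = 1·649 + 19
649 = 34·19 + 3
19 = 6·3 + 1
3 = 3·1 + 0
gcd = 1, so a unique solution mod 1074359 exists.
Back-substitute for the Bézout coefficients:
1 = 19 − 6·3
1 = −6·649 + 205·19
1 = 205·668 − 211·649
1 = −211·18017 + 5691·668
1 = 5691·54719 − 17284·18017
1 = −17284·127455 + 40259·54719
1 = 40259·1074359 − 339356·127455
So 127455·(-339356) ≡ 1 (mod 1074359), giving 127455⁻¹ ≡ 735003.
x ≡ 127455⁻¹·251695 ≡ 735003·251695 ≡ 555157 (mod 1074359).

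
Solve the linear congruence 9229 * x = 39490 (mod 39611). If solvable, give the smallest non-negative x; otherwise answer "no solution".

2734

First find gcd(9229, 39611):
39611 = 4*9229 + 2695
9229 = 3*2695 + 1144
2695 = 2*1144 + 407
1144 = 2*407 + 330
407 = 1*330 + 77
330 = 4*77 + 22
77 = 3*22 + 11
22 = 2*11 + 0
gcd = 11 and 11 | 39490, so solutions exist. Divide through by 11: 839x ≡ 3590 (mod 3601).
Now find 839⁻¹ mod 3601:
3601 = 4·839 + 245
839 = 3·245 + 104
245 = 2·104 + 37
104 = 2·37 + 30
37 = 1·30 + 7
30 = 4·7 + 2
7 = 3·2 + 1
2 = 2·1 + 0
Back-substitute:
1 = 7 − 3·2
1 = −3·30 + 13·7
1 = 13·37 − 16·30
1 = −16·104 + 45·37
1 = 45·245 − 106·104
1 = −106·839 + 363·245
1 = 363·3601 − 1558·839
So 839·(-1558) ≡ 1 (mod 3601), i.e. 839⁻¹ ≡ 2043.
Then x ≡ 2043·3590 ≡ 2734 (mod 3601); the smallest non-negative solution is x = 2734.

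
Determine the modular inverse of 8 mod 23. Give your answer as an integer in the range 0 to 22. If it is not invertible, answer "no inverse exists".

Extended Euclidean algorithm:
23 = 2*8 + 7
8 = 1*7 + 1
7 = 7*1 + 0
Since gcd(8, 23) = 1, back-substitute to write 1 as a combination:
1 = 8 − 7
1 = −23 + 3·8
So 8·3 ≡ 1 (mod 23).

3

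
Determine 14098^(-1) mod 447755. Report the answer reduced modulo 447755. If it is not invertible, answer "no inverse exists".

no inverse exists

Compute gcd(14098, 447755):
447755 = 31*14098 + 10717
14098 = 1*10717 + 3381
10717 = 3*3381 + 574
3381 = 5*574 + 511
574 = 1*511 + 63
511 = 8*63 + 7
63 = 9*7 + 0
gcd(14098, 447755) = 7 ≠ 1, so 14098 has no multiplicative inverse modulo 447755.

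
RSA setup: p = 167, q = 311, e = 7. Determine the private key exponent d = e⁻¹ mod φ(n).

14703

φ(n) = (p−1)(q−1) = 166·310 = 51460.
Need d with 7·d ≡ 1 (mod 51460). Apply the extended Euclidean algorithm:
51460 = 7351×7 + 3
7 = 2×3 + 1
3 = 3×1 + 0
Back-substitute:
1 = 7 − 2·3
1 = −2·51460 + 14703·7
So 7·14703 ≡ 1 (mod 51460), hence d = 14703.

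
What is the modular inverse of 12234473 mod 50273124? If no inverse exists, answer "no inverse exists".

Run Euclid on (50273124, 12234473):
50273124 = 4*12234473 + 1335232
12234473 = 9*1335232 + 217385
1335232 = 6*217385 + 30922
217385 = 7*30922 + 931
30922 = 33*931 + 199
931 = 4*199 + 135
199 = 1*135 + 64
135 = 2*64 + 7
64 = 9*7 + 1
7 = 7*1 + 0
Since gcd(12234473, 50273124) = 1, back-substitute to write 1 as a combination:
1 = 64 − 9·7
1 = −9·135 + 19·64
1 = 19·199 − 28·135
1 = −28·931 + 131·199
1 = 131·30922 − 4351·931
1 = −4351·217385 + 30588·30922
1 = 30588·1335232 − 187879·217385
1 = −187879·12234473 + 1721499·1335232
1 = 1721499·50273124 − 7073875·12234473
Thus 12234473·(-7073875) ≡ 1 (mod 50273124); reducing, -7073875 mod 50273124 = 43199249.

43199249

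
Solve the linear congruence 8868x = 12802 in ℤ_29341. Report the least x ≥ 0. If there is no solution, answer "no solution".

First find gcd(8868, 29341):
29341 = 3×8868 + 2737
8868 = 3×2737 + 657
2737 = 4×657 + 109
657 = 6×109 + 3
109 = 36×3 + 1
3 = 3×1 + 0
gcd = 1, so a unique solution mod 29341 exists.
Back-substitute for the Bézout coefficients:
1 = 109 − 36·3
1 = −36·657 + 217·109
1 = 217·2737 − 904·657
1 = −904·8868 + 2929·2737
1 = 2929·29341 − 9691·8868
So 8868·(-9691) ≡ 1 (mod 29341), giving 8868⁻¹ ≡ 19650.
x ≡ 8868⁻¹·12802 ≡ 19650·12802 ≡ 18907 (mod 29341).

18907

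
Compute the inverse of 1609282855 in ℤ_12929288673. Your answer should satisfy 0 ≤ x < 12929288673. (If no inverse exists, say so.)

gcd(12929288673, 1609282855) by repeated division:
12929288673 = 8·1609282855 + 55025833
1609282855 = 29·55025833 + 13533698
55025833 = 4·13533698 + 891041
13533698 = 15·891041 + 168083
891041 = 5·168083 + 50626
168083 = 3·50626 + 16205
50626 = 3·16205 + 2011
16205 = 8·2011 + 117
2011 = 17·117 + 22
117 = 5·22 + 7
22 = 3·7 + 1
7 = 7·1 + 0
gcd = 1, so the inverse exists. Back-substitute:
1 = 22 − 3·7
1 = −3·117 + 16·22
1 = 16·2011 − 275·117
1 = −275·16205 + 2216·2011
1 = 2216·50626 − 6923·16205
1 = −6923·168083 + 22985·50626
1 = 22985·891041 − 121848·168083
1 = −121848·13533698 + 1850705·891041
1 = 1850705·55025833 − 7524668·13533698
1 = −7524668·1609282855 + 220066077·55025833
1 = 220066077·12929288673 − 1768053284·1609282855
So 1609282855·(-1768053284) ≡ 1 (mod 12929288673), and -1768053284 ≡ 11161235389 (mod 12929288673).

11161235389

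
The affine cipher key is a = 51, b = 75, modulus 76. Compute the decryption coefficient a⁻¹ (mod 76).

gcd(76, 51) by repeated division:
76 = 1×51 + 25
51 = 2×25 + 1
25 = 25×1 + 0
Since gcd(51, 76) = 1, back-substitute to write 1 as a combination:
1 = 51 − 2·25
1 = −2·76 + 3·51
So 51·3 ≡ 1 (mod 76).

3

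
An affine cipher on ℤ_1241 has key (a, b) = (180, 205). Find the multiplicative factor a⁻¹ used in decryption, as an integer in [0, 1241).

131

Extended Euclidean algorithm:
1241 = 6·180 + 161
180 = 1·161 + 19
161 = 8·19 + 9
19 = 2·9 + 1
9 = 9·1 + 0
The gcd is 1. Working backward:
1 = 19 − 2·9
1 = −2·161 + 17·19
1 = 17·180 − 19·161
1 = −19·1241 + 131·180
So 180·131 ≡ 1 (mod 1241).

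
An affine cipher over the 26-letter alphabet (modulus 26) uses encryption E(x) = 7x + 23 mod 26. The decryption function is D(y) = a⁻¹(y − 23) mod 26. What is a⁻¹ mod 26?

Extended Euclidean algorithm:
26 = 3*7 + 5
7 = 1*5 + 2
5 = 2*2 + 1
2 = 2*1 + 0
Since gcd(7, 26) = 1, back-substitute to write 1 as a combination:
1 = 5 − 2·2
1 = −2·7 + 3·5
1 = 3·26 − 11·7
Thus 7·(-11) ≡ 1 (mod 26); reducing, -11 mod 26 = 15.

15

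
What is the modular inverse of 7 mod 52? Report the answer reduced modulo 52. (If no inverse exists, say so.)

Run Euclid on (52, 7):
52 = 7*7 + 3
7 = 2*3 + 1
3 = 3*1 + 0
gcd = 1, so the inverse exists. Back-substitute:
1 = 7 − 2·3
1 = −2·52 + 15·7
So 7·15 ≡ 1 (mod 52).

15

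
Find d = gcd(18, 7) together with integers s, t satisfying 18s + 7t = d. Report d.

1

Euclidean algorithm:
18 = 2*7 + 4
7 = 1*4 + 3
4 = 1*3 + 1
3 = 3*1 + 0
gcd(18, 7) = 1.
Express as a combination:
1 = 4 − 3
1 = −7 + 2·4
1 = 2·18 − 5·7
So 1 = (2)·18 + (-5)·7.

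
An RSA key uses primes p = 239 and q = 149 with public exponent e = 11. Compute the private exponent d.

16011

φ(n) = (p−1)(q−1) = 238·148 = 35224.
Need d with 11·d ≡ 1 (mod 35224). Apply the extended Euclidean algorithm:
35224 = 3202×11 + 2
11 = 5×2 + 1
2 = 2×1 + 0
Back-substitute:
1 = 11 − 5·2
1 = −5·35224 + 16011·11
So 11·16011 ≡ 1 (mod 35224), hence d = 16011.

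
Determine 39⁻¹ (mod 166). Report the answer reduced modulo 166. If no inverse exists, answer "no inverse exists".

149

Apply the Euclidean algorithm to 166 and 39:
166 = 4·39 + 10
39 = 3·10 + 9
10 = 1·9 + 1
9 = 9·1 + 0
The gcd is 1. Working backward:
1 = 10 − 9
1 = −39 + 4·10
1 = 4·166 − 17·39
So 39·(-17) ≡ 1 (mod 166), and -17 ≡ 149 (mod 166).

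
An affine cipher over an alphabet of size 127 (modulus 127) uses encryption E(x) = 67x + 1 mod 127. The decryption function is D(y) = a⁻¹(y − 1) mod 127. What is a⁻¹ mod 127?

Run Euclid on (127, 67):
127 = 1×67 + 60
67 = 1×60 + 7
60 = 8×7 + 4
7 = 1×4 + 3
4 = 1×3 + 1
3 = 3×1 + 0
gcd = 1, so the inverse exists. Back-substitute:
1 = 4 − 3
1 = −7 + 2·4
1 = 2·60 − 17·7
1 = −17·67 + 19·60
1 = 19·127 − 36·67
Thus 67·(-36) ≡ 1 (mod 127); reducing, -36 mod 127 = 91.

91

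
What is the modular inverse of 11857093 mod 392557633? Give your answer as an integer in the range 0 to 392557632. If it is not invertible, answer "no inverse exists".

31843501

Apply the Euclidean algorithm to 392557633 and 11857093:
392557633 = 33*11857093 + 1273564
11857093 = 9*1273564 + 395017
1273564 = 3*395017 + 88513
395017 = 4*88513 + 40965
88513 = 2*40965 + 6583
40965 = 6*6583 + 1467
6583 = 4*1467 + 715
1467 = 2*715 + 37
715 = 19*37 + 12
37 = 3*12 + 1
12 = 12*1 + 0
The gcd is 1. Working backward:
1 = 37 − 3·12
1 = −3·715 + 58·37
1 = 58·1467 − 119·715
1 = −119·6583 + 534·1467
1 = 534·40965 − 3323·6583
1 = −3323·88513 + 7180·40965
1 = 7180·395017 − 32043·88513
1 = −32043·1273564 + 103309·395017
1 = 103309·11857093 − 961824·1273564
1 = −961824·392557633 + 31843501·11857093
So 11857093·31843501 ≡ 1 (mod 392557633).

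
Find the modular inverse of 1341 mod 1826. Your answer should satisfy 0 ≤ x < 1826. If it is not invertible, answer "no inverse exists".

945

Extended Euclidean algorithm:
1826 = 1·1341 + 485
1341 = 2·485 + 371
485 = 1·371 + 114
371 = 3·114 + 29
114 = 3·29 + 27
29 = 1·27 + 2
27 = 13·2 + 1
2 = 2·1 + 0
gcd = 1, so the inverse exists. Back-substitute:
1 = 27 − 13·2
1 = −13·29 + 14·27
1 = 14·114 − 55·29
1 = −55·371 + 179·114
1 = 179·485 − 234·371
1 = −234·1341 + 647·485
1 = 647·1826 − 881·1341
So 1341·(-881) ≡ 1 (mod 1826), and -881 ≡ 945 (mod 1826).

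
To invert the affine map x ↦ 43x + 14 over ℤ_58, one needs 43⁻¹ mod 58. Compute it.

Apply the Euclidean algorithm to 58 and 43:
58 = 1·43 + 15
43 = 2·15 + 13
15 = 1·13 + 2
13 = 6·2 + 1
2 = 2·1 + 0
Since gcd(43, 58) = 1, back-substitute to write 1 as a combination:
1 = 13 − 6·2
1 = −6·15 + 7·13
1 = 7·43 − 20·15
1 = −20·58 + 27·43
So 43·27 ≡ 1 (mod 58).

27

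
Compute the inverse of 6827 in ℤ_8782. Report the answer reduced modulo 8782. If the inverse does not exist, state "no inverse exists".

Run Euclid on (8782, 6827):
8782 = 1·6827 + 1955
6827 = 3·1955 + 962
1955 = 2·962 + 31
962 = 31·31 + 1
31 = 31·1 + 0
Since gcd(6827, 8782) = 1, back-substitute to write 1 as a combination:
1 = 962 − 31·31
1 = −31·1955 + 63·962
1 = 63·6827 − 220·1955
1 = −220·8782 + 283·6827
So 6827·283 ≡ 1 (mod 8782).

283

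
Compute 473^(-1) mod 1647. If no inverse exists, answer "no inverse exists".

1163

gcd(1647, 473) by repeated division:
1647 = 3·473 + 228
473 = 2·228 + 17
228 = 13·17 + 7
17 = 2·7 + 3
7 = 2·3 + 1
3 = 3·1 + 0
Since gcd(473, 1647) = 1, back-substitute to write 1 as a combination:
1 = 7 − 2·3
1 = −2·17 + 5·7
1 = 5·228 − 67·17
1 = −67·473 + 139·228
1 = 139·1647 − 484·473
Hence 473⁻¹ ≡ -484 ≡ 1163 (mod 1647).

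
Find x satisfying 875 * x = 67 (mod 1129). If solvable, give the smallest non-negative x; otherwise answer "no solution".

First find gcd(875, 1129):
1129 = 1×875 + 254
875 = 3×254 + 113
254 = 2×113 + 28
113 = 4×28 + 1
28 = 28×1 + 0
gcd = 1, so a unique solution mod 1129 exists.
Back-substitute for the Bézout coefficients:
1 = 113 − 4·28
1 = −4·254 + 9·113
1 = 9·875 − 31·254
1 = −31·1129 + 40·875
So 875·(40) ≡ 1 (mod 1129), giving 875⁻¹ ≡ 40.
x ≡ 875⁻¹·67 ≡ 40·67 ≡ 422 (mod 1129).

422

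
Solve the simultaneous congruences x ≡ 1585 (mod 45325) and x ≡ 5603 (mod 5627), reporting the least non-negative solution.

Write x = 1585 + 45325·k. Then 45325·k ≡ 5603 − 1585 ≡ 4018 (mod 5627).
Need 45325⁻¹ mod 5627. Extended Euclid on (5627, 309):
5627 = 18×309 + 65
309 = 4×65 + 49
65 = 1×49 + 16
49 = 3×16 + 1
16 = 16×1 + 0
Back-substitute:
1 = 49 − 3·16
1 = −3·65 + 4·49
1 = 4·309 − 19·65
1 = −19·5627 + 346·309
45325⁻¹ ≡ 346 (mod 5627), so k ≡ 346·4018 ≡ 359 (mod 5627).
x = 1585 + 45325·359 = 16273260.

16273260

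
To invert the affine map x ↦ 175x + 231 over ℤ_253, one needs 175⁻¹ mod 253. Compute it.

120

Run Euclid on (253, 175):
253 = 1×175 + 78
175 = 2×78 + 19
78 = 4×19 + 2
19 = 9×2 + 1
2 = 2×1 + 0
gcd = 1, so the inverse exists. Back-substitute:
1 = 19 − 9·2
1 = −9·78 + 37·19
1 = 37·175 − 83·78
1 = −83·253 + 120·175
So 175·120 ≡ 1 (mod 253).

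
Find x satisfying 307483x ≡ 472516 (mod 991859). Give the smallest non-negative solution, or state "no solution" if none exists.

15727

First find gcd(307483, 991859):
991859 = 3·307483 + 69410
307483 = 4·69410 + 29843
69410 = 2·29843 + 9724
29843 = 3·9724 + 671
9724 = 14·671 + 330
671 = 2·330 + 11
330 = 30·11 + 0
gcd = 11 and 11 | 472516, so solutions exist. Divide through by 11: 27953x ≡ 42956 (mod 90169).
Now find 27953⁻¹ mod 90169:
90169 = 3*27953 + 6310
27953 = 4*6310 + 2713
6310 = 2*2713 + 884
2713 = 3*884 + 61
884 = 14*61 + 30
61 = 2*30 + 1
30 = 30*1 + 0
Back-substitute:
1 = 61 − 2·30
1 = −2·884 + 29·61
1 = 29·2713 − 89·884
1 = −89·6310 + 207·2713
1 = 207·27953 − 917·6310
1 = −917·90169 + 2958·27953
So 27953⁻¹ ≡ 2958 (mod 90169).
Then x ≡ 2958·42956 ≡ 15727 (mod 90169); the smallest non-negative solution is x = 15727.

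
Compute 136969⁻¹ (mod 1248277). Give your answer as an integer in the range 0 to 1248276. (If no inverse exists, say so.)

Apply the Euclidean algorithm to 1248277 and 136969:
1248277 = 9·136969 + 15556
136969 = 8·15556 + 12521
15556 = 1·12521 + 3035
12521 = 4·3035 + 381
3035 = 7·381 + 368
381 = 1·368 + 13
368 = 28·13 + 4
13 = 3·4 + 1
4 = 4·1 + 0
Since gcd(136969, 1248277) = 1, back-substitute to write 1 as a combination:
1 = 13 − 3·4
1 = −3·368 + 85·13
1 = 85·381 − 88·368
1 = −88·3035 + 701·381
1 = 701·12521 − 2892·3035
1 = −2892·15556 + 3593·12521
1 = 3593·136969 − 31636·15556
1 = −31636·1248277 + 288317·136969
So 136969·288317 ≡ 1 (mod 1248277).

288317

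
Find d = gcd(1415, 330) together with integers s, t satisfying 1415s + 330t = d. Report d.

Euclidean algorithm:
1415 = 4×330 + 95
330 = 3×95 + 45
95 = 2×45 + 5
45 = 9×5 + 0
gcd(1415, 330) = 5.
Back-substituting:
5 = 95 − 2·45
5 = −2·330 + 7·95
5 = 7·1415 − 30·330
So 5 = (7)·1415 + (-30)·330.

5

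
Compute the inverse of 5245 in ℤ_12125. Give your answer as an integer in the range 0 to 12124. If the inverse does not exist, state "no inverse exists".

no inverse exists

Euclidean algorithm on 12125, 5245:
12125 = 2·5245 + 1635
5245 = 3·1635 + 340
1635 = 4·340 + 275
340 = 1·275 + 65
275 = 4·65 + 15
65 = 4·15 + 5
15 = 3·5 + 0
The gcd is 5, not 1, hence no inverse exists.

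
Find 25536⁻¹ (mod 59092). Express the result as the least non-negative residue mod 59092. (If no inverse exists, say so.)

no inverse exists

Euclidean algorithm on 59092, 25536:
59092 = 2×25536 + 8020
25536 = 3×8020 + 1476
8020 = 5×1476 + 640
1476 = 2×640 + 196
640 = 3×196 + 52
196 = 3×52 + 40
52 = 1×40 + 12
40 = 3×12 + 4
12 = 3×4 + 0
gcd(25536, 59092) = 4 ≠ 1, so 25536 has no multiplicative inverse modulo 59092.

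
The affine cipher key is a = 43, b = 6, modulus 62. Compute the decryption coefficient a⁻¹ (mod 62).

13

Extended Euclidean algorithm:
62 = 1·43 + 19
43 = 2·19 + 5
19 = 3·5 + 4
5 = 1·4 + 1
4 = 4·1 + 0
Since gcd(43, 62) = 1, back-substitute to write 1 as a combination:
1 = 5 − 4
1 = −19 + 4·5
1 = 4·43 − 9·19
1 = −9·62 + 13·43
So 43·13 ≡ 1 (mod 62).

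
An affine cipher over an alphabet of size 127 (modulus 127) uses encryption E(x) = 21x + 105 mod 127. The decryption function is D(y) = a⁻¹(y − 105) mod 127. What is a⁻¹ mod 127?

Run Euclid on (127, 21):
127 = 6×21 + 1
21 = 21×1 + 0
Since gcd(21, 127) = 1, back-substitute to write 1 as a combination:
1 = 127 − 6·21
Thus 21·(-6) ≡ 1 (mod 127); reducing, -6 mod 127 = 121.

121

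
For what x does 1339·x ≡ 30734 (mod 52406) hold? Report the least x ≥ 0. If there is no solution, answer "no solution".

First find gcd(1339, 52406):
52406 = 39·1339 + 185
1339 = 7·185 + 44
185 = 4·44 + 9
44 = 4·9 + 8
9 = 1·8 + 1
8 = 8·1 + 0
gcd = 1, so a unique solution mod 52406 exists.
Back-substitute for the Bézout coefficients:
1 = 9 − 8
1 = −44 + 5·9
1 = 5·185 − 21·44
1 = −21·1339 + 152·185
1 = 152·52406 − 5949·1339
So 1339·(-5949) ≡ 1 (mod 52406), giving 1339⁻¹ ≡ 46457.
x ≡ 1339⁻¹·30734 ≡ 46457·30734 ≡ 7968 (mod 52406).

7968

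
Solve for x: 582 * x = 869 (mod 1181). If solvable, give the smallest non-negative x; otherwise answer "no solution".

First find gcd(582, 1181):
1181 = 2*582 + 17
582 = 34*17 + 4
17 = 4*4 + 1
4 = 4*1 + 0
gcd = 1, so a unique solution mod 1181 exists.
Back-substitute for the Bézout coefficients:
1 = 17 − 4·4
1 = −4·582 + 137·17
1 = 137·1181 − 278·582
So 582·(-278) ≡ 1 (mod 1181), giving 582⁻¹ ≡ 903.
x ≡ 582⁻¹·869 ≡ 903·869 ≡ 523 (mod 1181).

523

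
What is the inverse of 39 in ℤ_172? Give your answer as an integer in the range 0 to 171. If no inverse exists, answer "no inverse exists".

Run Euclid on (172, 39):
172 = 4*39 + 16
39 = 2*16 + 7
16 = 2*7 + 2
7 = 3*2 + 1
2 = 2*1 + 0
gcd = 1, so the inverse exists. Back-substitute:
1 = 7 − 3·2
1 = −3·16 + 7·7
1 = 7·39 − 17·16
1 = −17·172 + 75·39
So 39·75 ≡ 1 (mod 172).

75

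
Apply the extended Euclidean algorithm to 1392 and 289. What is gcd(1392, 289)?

1

Euclidean algorithm:
1392 = 4*289 + 236
289 = 1*236 + 53
236 = 4*53 + 24
53 = 2*24 + 5
24 = 4*5 + 4
5 = 1*4 + 1
4 = 4*1 + 0
gcd(1392, 289) = 1.
Working backward:
1 = 5 − 4
1 = −24 + 5·5
1 = 5·53 − 11·24
1 = −11·236 + 49·53
1 = 49·289 − 60·236
1 = −60·1392 + 289·289
So 1 = (-60)·1392 + (289)·289.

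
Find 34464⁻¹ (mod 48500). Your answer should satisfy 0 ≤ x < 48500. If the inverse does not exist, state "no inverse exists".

Euclidean algorithm on 48500, 34464:
48500 = 1×34464 + 14036
34464 = 2×14036 + 6392
14036 = 2×6392 + 1252
6392 = 5×1252 + 132
1252 = 9×132 + 64
132 = 2×64 + 4
64 = 16×4 + 0
Since gcd = 4 > 1, 34464 is not a unit mod 48500.

no inverse exists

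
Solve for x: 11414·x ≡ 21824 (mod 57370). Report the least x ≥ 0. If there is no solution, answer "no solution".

First find gcd(11414, 57370):
57370 = 5·11414 + 300
11414 = 38·300 + 14
300 = 21·14 + 6
14 = 2·6 + 2
6 = 3·2 + 0
gcd = 2 and 2 | 21824, so solutions exist. Divide through by 2: 5707x ≡ 10912 (mod 28685).
Now find 5707⁻¹ mod 28685:
28685 = 5*5707 + 150
5707 = 38*150 + 7
150 = 21*7 + 3
7 = 2*3 + 1
3 = 3*1 + 0
Back-substitute:
1 = 7 − 2·3
1 = −2·150 + 43·7
1 = 43·5707 − 1636·150
1 = −1636·28685 + 8223·5707
So 5707⁻¹ ≡ 8223 (mod 28685).
Then x ≡ 8223·10912 ≡ 2696 (mod 28685); the smallest non-negative solution is x = 2696.

2696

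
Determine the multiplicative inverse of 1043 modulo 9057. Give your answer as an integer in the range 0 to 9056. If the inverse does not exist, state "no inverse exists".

Run Euclid on (9057, 1043):
9057 = 8·1043 + 713
1043 = 1·713 + 330
713 = 2·330 + 53
330 = 6·53 + 12
53 = 4·12 + 5
12 = 2·5 + 2
5 = 2·2 + 1
2 = 2·1 + 0
Since gcd(1043, 9057) = 1, back-substitute to write 1 as a combination:
1 = 5 − 2·2
1 = −2·12 + 5·5
1 = 5·53 − 22·12
1 = −22·330 + 137·53
1 = 137·713 − 296·330
1 = −296·1043 + 433·713
1 = 433·9057 − 3760·1043
Thus 1043·(-3760) ≡ 1 (mod 9057); reducing, -3760 mod 9057 = 5297.

5297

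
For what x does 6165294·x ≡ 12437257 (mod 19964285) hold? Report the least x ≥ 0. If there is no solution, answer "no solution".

First find gcd(6165294, 19964285):
19964285 = 3·6165294 + 1468403
6165294 = 4·1468403 + 291682
1468403 = 5·291682 + 9993
291682 = 29·9993 + 1885
9993 = 5·1885 + 568
1885 = 3·568 + 181
568 = 3·181 + 25
181 = 7·25 + 6
25 = 4·6 + 1
6 = 6·1 + 0
gcd = 1, so a unique solution mod 19964285 exists.
Back-substitute for the Bézout coefficients:
1 = 25 − 4·6
1 = −4·181 + 29·25
1 = 29·568 − 91·181
1 = −91·1885 + 302·568
1 = 302·9993 − 1601·1885
1 = −1601·291682 + 46731·9993
1 = 46731·1468403 − 235256·291682
1 = −235256·6165294 + 987755·1468403
1 = 987755·19964285 − 3198521·6165294
So 6165294·(-3198521) ≡ 1 (mod 19964285), giving 6165294⁻¹ ≡ 16765764.
x ≡ 6165294⁻¹·12437257 ≡ 16765764·12437257 ≡ 6594103 (mod 19964285).

6594103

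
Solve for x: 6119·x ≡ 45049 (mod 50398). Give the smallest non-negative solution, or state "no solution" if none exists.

29411

First find gcd(6119, 50398):
50398 = 8·6119 + 1446
6119 = 4·1446 + 335
1446 = 4·335 + 106
335 = 3·106 + 17
106 = 6·17 + 4
17 = 4·4 + 1
4 = 4·1 + 0
gcd = 1, so a unique solution mod 50398 exists.
Back-substitute for the Bézout coefficients:
1 = 17 − 4·4
1 = −4·106 + 25·17
1 = 25·335 − 79·106
1 = −79·1446 + 341·335
1 = 341·6119 − 1443·1446
1 = −1443·50398 + 11885·6119
So 6119·(11885) ≡ 1 (mod 50398), giving 6119⁻¹ ≡ 11885.
x ≡ 6119⁻¹·45049 ≡ 11885·45049 ≡ 29411 (mod 50398).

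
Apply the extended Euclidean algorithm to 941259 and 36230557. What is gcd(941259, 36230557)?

11

Euclidean algorithm:
36230557 = 38×941259 + 462715
941259 = 2×462715 + 15829
462715 = 29×15829 + 3674
15829 = 4×3674 + 1133
3674 = 3×1133 + 275
1133 = 4×275 + 33
275 = 8×33 + 11
33 = 3×11 + 0
gcd(941259, 36230557) = 11.
Working backward:
11 = 275 − 8·33
11 = −8·1133 + 33·275
11 = 33·3674 − 107·1133
11 = −107·15829 + 461·3674
11 = 461·462715 − 13476·15829
11 = −13476·941259 + 27413·462715
11 = 27413·36230557 − 1055170·941259
So 11 = (27413)·36230557 + (-1055170)·941259.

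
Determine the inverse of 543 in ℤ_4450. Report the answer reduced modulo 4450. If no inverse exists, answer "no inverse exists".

2057

Run Euclid on (4450, 543):
4450 = 8*543 + 106
543 = 5*106 + 13
106 = 8*13 + 2
13 = 6*2 + 1
2 = 2*1 + 0
The gcd is 1. Working backward:
1 = 13 − 6·2
1 = −6·106 + 49·13
1 = 49·543 − 251·106
1 = −251·4450 + 2057·543
So 543·2057 ≡ 1 (mod 4450).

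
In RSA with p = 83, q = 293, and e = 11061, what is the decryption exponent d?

φ(n) = (p−1)(q−1) = 82·292 = 23944.
Need d with 11061·d ≡ 1 (mod 23944). Apply the extended Euclidean algorithm:
23944 = 2×11061 + 1822
11061 = 6×1822 + 129
1822 = 14×129 + 16
129 = 8×16 + 1
16 = 16×1 + 0
Back-substitute:
1 = 129 − 8·16
1 = −8·1822 + 113·129
1 = 113·11061 − 686·1822
1 = −686·23944 + 1485·11061
So 11061·1485 ≡ 1 (mod 23944), hence d = 1485.

1485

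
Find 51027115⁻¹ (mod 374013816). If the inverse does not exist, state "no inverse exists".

Extended Euclidean algorithm:
374013816 = 7×51027115 + 16824011
51027115 = 3×16824011 + 555082
16824011 = 30×555082 + 171551
555082 = 3×171551 + 40429
171551 = 4×40429 + 9835
40429 = 4×9835 + 1089
9835 = 9×1089 + 34
1089 = 32×34 + 1
34 = 34×1 + 0
The gcd is 1. Working backward:
1 = 1089 − 32·34
1 = −32·9835 + 289·1089
1 = 289·40429 − 1188·9835
1 = −1188·171551 + 5041·40429
1 = 5041·555082 − 16311·171551
1 = −16311·16824011 + 494371·555082
1 = 494371·51027115 − 1499424·16824011
1 = −1499424·374013816 + 10990339·51027115
So 51027115·10990339 ≡ 1 (mod 374013816).

10990339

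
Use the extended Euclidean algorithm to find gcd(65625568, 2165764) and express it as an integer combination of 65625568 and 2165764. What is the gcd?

4

Euclidean algorithm:
65625568 = 30·2165764 + 652648
2165764 = 3·652648 + 207820
652648 = 3·207820 + 29188
207820 = 7·29188 + 3504
29188 = 8·3504 + 1156
3504 = 3·1156 + 36
1156 = 32·36 + 4
36 = 9·4 + 0
gcd(65625568, 2165764) = 4.
Working backward:
4 = 1156 − 32·36
4 = −32·3504 + 97·1156
4 = 97·29188 − 808·3504
4 = −808·207820 + 5753·29188
4 = 5753·652648 − 18067·207820
4 = −18067·2165764 + 59954·652648
4 = 59954·65625568 − 1816687·2165764
So 4 = (59954)·65625568 + (-1816687)·2165764.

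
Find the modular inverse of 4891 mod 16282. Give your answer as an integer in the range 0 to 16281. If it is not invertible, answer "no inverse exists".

1781

Apply the Euclidean algorithm to 16282 and 4891:
16282 = 3·4891 + 1609
4891 = 3·1609 + 64
1609 = 25·64 + 9
64 = 7·9 + 1
9 = 9·1 + 0
Since gcd(4891, 16282) = 1, back-substitute to write 1 as a combination:
1 = 64 − 7·9
1 = −7·1609 + 176·64
1 = 176·4891 − 535·1609
1 = −535·16282 + 1781·4891
So 4891·1781 ≡ 1 (mod 16282).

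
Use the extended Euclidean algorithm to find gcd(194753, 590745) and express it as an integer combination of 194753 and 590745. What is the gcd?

1

Repeated division:
590745 = 3×194753 + 6486
194753 = 30×6486 + 173
6486 = 37×173 + 85
173 = 2×85 + 3
85 = 28×3 + 1
3 = 3×1 + 0
gcd(194753, 590745) = 1.
Express as a combination:
1 = 85 − 28·3
1 = −28·173 + 57·85
1 = 57·6486 − 2137·173
1 = −2137·194753 + 64167·6486
1 = 64167·590745 − 194638·194753
So 1 = (64167)·590745 + (-194638)·194753.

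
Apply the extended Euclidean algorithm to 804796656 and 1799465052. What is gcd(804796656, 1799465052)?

Euclidean algorithm:
1799465052 = 2*804796656 + 189871740
804796656 = 4*189871740 + 45309696
189871740 = 4*45309696 + 8632956
45309696 = 5*8632956 + 2144916
8632956 = 4*2144916 + 53292
2144916 = 40*53292 + 13236
53292 = 4*13236 + 348
13236 = 38*348 + 12
348 = 29*12 + 0
gcd(804796656, 1799465052) = 12.
Working backward:
12 = 13236 − 38·348
12 = −38·53292 + 153·13236
12 = 153·2144916 − 6158·53292
12 = −6158·8632956 + 24785·2144916
12 = 24785·45309696 − 130083·8632956
12 = −130083·189871740 + 545117·45309696
12 = 545117·804796656 − 2310551·189871740
12 = −2310551·1799465052 + 5166219·804796656
So 12 = (-2310551)·1799465052 + (5166219)·804796656.

12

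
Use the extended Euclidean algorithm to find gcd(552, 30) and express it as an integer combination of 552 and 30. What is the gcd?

6

Repeated division:
552 = 18*30 + 12
30 = 2*12 + 6
12 = 2*6 + 0
gcd(552, 30) = 6.
Express as a combination:
6 = 30 − 2·12
6 = −2·552 + 37·30
So 6 = (-2)·552 + (37)·30.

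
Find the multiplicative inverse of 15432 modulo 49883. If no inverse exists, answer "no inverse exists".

Apply the Euclidean algorithm to 49883 and 15432:
49883 = 3*15432 + 3587
15432 = 4*3587 + 1084
3587 = 3*1084 + 335
1084 = 3*335 + 79
335 = 4*79 + 19
79 = 4*19 + 3
19 = 6*3 + 1
3 = 3*1 + 0
Since gcd(15432, 49883) = 1, back-substitute to write 1 as a combination:
1 = 19 − 6·3
1 = −6·79 + 25·19
1 = 25·335 − 106·79
1 = −106·1084 + 343·335
1 = 343·3587 − 1135·1084
1 = −1135·15432 + 4883·3587
1 = 4883·49883 − 15784·15432
Hence 15432⁻¹ ≡ -15784 ≡ 34099 (mod 49883).

34099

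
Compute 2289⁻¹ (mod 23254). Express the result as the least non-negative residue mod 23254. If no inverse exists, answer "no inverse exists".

no inverse exists

Euclidean algorithm on 23254, 2289:
23254 = 10×2289 + 364
2289 = 6×364 + 105
364 = 3×105 + 49
105 = 2×49 + 7
49 = 7×7 + 0
gcd(2289, 23254) = 7 ≠ 1, so 2289 has no multiplicative inverse modulo 23254.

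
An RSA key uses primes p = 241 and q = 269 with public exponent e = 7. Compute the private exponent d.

45943

φ(n) = (p−1)(q−1) = 240·268 = 64320.
Need d with 7·d ≡ 1 (mod 64320). Apply the extended Euclidean algorithm:
64320 = 9188·7 + 4
7 = 1·4 + 3
4 = 1·3 + 1
3 = 3·1 + 0
Back-substitute:
1 = 4 − 3
1 = −7 + 2·4
1 = 2·64320 − 18377·7
So 7·(-18377) ≡ 1 (mod 64320), hence d ≡ -18377 ≡ 45943 (mod 64320).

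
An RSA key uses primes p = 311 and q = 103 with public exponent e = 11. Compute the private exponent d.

φ(n) = (p−1)(q−1) = 310·102 = 31620.
Need d with 11·d ≡ 1 (mod 31620). Apply the extended Euclidean algorithm:
31620 = 2874×11 + 6
11 = 1×6 + 5
6 = 1×5 + 1
5 = 5×1 + 0
Back-substitute:
1 = 6 − 5
1 = −11 + 2·6
1 = 2·31620 − 5749·11
So 11·(-5749) ≡ 1 (mod 31620), hence d ≡ -5749 ≡ 25871 (mod 31620).

25871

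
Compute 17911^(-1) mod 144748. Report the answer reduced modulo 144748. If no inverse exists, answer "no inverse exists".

34799

gcd(144748, 17911) by repeated division:
144748 = 8×17911 + 1460
17911 = 12×1460 + 391
1460 = 3×391 + 287
391 = 1×287 + 104
287 = 2×104 + 79
104 = 1×79 + 25
79 = 3×25 + 4
25 = 6×4 + 1
4 = 4×1 + 0
Since gcd(17911, 144748) = 1, back-substitute to write 1 as a combination:
1 = 25 − 6·4
1 = −6·79 + 19·25
1 = 19·104 − 25·79
1 = −25·287 + 69·104
1 = 69·391 − 94·287
1 = −94·1460 + 351·391
1 = 351·17911 − 4306·1460
1 = −4306·144748 + 34799·17911
So 17911·34799 ≡ 1 (mod 144748).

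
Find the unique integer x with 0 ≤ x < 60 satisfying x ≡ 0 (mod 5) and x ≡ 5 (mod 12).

5

Write x = 0 + 5·k. Then 5·k ≡ 5 − 0 ≡ 5 (mod 12).
Need 5⁻¹ mod 12. Extended Euclid on (12, 5):
12 = 2*5 + 2
5 = 2*2 + 1
2 = 2*1 + 0
Back-substitute:
1 = 5 − 2·2
1 = −2·12 + 5·5
5⁻¹ ≡ 5 (mod 12), so k ≡ 5·5 ≡ 1 (mod 12).
x = 0 + 5·1 = 5.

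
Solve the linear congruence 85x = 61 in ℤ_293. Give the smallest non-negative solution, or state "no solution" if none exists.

First find gcd(85, 293):
293 = 3×85 + 38
85 = 2×38 + 9
38 = 4×9 + 2
9 = 4×2 + 1
2 = 2×1 + 0
gcd = 1, so a unique solution mod 293 exists.
Back-substitute for the Bézout coefficients:
1 = 9 − 4·2
1 = −4·38 + 17·9
1 = 17·85 − 38·38
1 = −38·293 + 131·85
So 85·(131) ≡ 1 (mod 293), giving 85⁻¹ ≡ 131.
x ≡ 85⁻¹·61 ≡ 131·61 ≡ 80 (mod 293).

80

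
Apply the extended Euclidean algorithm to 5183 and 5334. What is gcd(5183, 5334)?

1

Apply Euclid's algorithm to 5334 and 5183:
5334 = 1*5183 + 151
5183 = 34*151 + 49
151 = 3*49 + 4
49 = 12*4 + 1
4 = 4*1 + 0
gcd(5183, 5334) = 1.
Working backward:
1 = 49 − 12·4
1 = −12·151 + 37·49
1 = 37·5183 − 1270·151
1 = −1270·5334 + 1307·5183
So 1 = (-1270)·5334 + (1307)·5183.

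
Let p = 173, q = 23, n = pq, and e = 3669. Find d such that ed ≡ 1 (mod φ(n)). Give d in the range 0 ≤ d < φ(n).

3093

φ(n) = (p−1)(q−1) = 172·22 = 3784.
Need d with 3669·d ≡ 1 (mod 3784). Apply the extended Euclidean algorithm:
3784 = 1*3669 + 115
3669 = 31*115 + 104
115 = 1*104 + 11
104 = 9*11 + 5
11 = 2*5 + 1
5 = 5*1 + 0
Back-substitute:
1 = 11 − 2·5
1 = −2·104 + 19·11
1 = 19·115 − 21·104
1 = −21·3669 + 670·115
1 = 670·3784 − 691·3669
So 3669·(-691) ≡ 1 (mod 3784), hence d ≡ -691 ≡ 3093 (mod 3784).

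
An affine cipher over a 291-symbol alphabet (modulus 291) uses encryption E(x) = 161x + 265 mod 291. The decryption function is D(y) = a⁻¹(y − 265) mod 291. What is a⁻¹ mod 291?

47

Apply the Euclidean algorithm to 291 and 161:
291 = 1×161 + 130
161 = 1×130 + 31
130 = 4×31 + 6
31 = 5×6 + 1
6 = 6×1 + 0
The gcd is 1. Working backward:
1 = 31 − 5·6
1 = −5·130 + 21·31
1 = 21·161 − 26·130
1 = −26·291 + 47·161
So 161·47 ≡ 1 (mod 291).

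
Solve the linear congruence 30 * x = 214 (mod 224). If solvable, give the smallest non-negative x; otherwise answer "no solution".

First find gcd(30, 224):
224 = 7×30 + 14
30 = 2×14 + 2
14 = 7×2 + 0
gcd = 2 and 2 | 214, so solutions exist. Divide through by 2: 15x ≡ 107 (mod 112).
Now find 15⁻¹ mod 112:
112 = 7·15 + 7
15 = 2·7 + 1
7 = 7·1 + 0
Back-substitute:
1 = 15 − 2·7
1 = −2·112 + 15·15
So 15⁻¹ ≡ 15 (mod 112).
Then x ≡ 15·107 ≡ 37 (mod 112); the smallest non-negative solution is x = 37.

37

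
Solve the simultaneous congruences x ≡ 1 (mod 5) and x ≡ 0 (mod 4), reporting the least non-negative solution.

16

Write x = 1 + 5·k. Then 5·k ≡ 0 − 1 ≡ 3 (mod 4).
Need 5⁻¹ mod 4. Extended Euclid on (4, 1):
4 = 4×1 + 0
5⁻¹ ≡ 1 (mod 4), so k ≡ 1·3 ≡ 3 (mod 4).
x = 1 + 5·3 = 16.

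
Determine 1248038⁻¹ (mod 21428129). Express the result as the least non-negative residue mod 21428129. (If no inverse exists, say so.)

gcd(21428129, 1248038) by repeated division:
21428129 = 17*1248038 + 211483
1248038 = 5*211483 + 190623
211483 = 1*190623 + 20860
190623 = 9*20860 + 2883
20860 = 7*2883 + 679
2883 = 4*679 + 167
679 = 4*167 + 11
167 = 15*11 + 2
11 = 5*2 + 1
2 = 2*1 + 0
The gcd is 1. Working backward:
1 = 11 − 5·2
1 = −5·167 + 76·11
1 = 76·679 − 309·167
1 = −309·2883 + 1312·679
1 = 1312·20860 − 9493·2883
1 = −9493·190623 + 86749·20860
1 = 86749·211483 − 96242·190623
1 = −96242·1248038 + 567959·211483
1 = 567959·21428129 − 9751545·1248038
Hence 1248038⁻¹ ≡ -9751545 ≡ 11676584 (mod 21428129).

11676584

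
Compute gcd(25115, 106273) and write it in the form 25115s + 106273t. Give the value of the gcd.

1

Euclidean algorithm:
106273 = 4*25115 + 5813
25115 = 4*5813 + 1863
5813 = 3*1863 + 224
1863 = 8*224 + 71
224 = 3*71 + 11
71 = 6*11 + 5
11 = 2*5 + 1
5 = 5*1 + 0
gcd(25115, 106273) = 1.
Back-substituting:
1 = 11 − 2·5
1 = −2·71 + 13·11
1 = 13·224 − 41·71
1 = −41·1863 + 341·224
1 = 341·5813 − 1064·1863
1 = −1064·25115 + 4597·5813
1 = 4597·106273 − 19452·25115
So 1 = (4597)·106273 + (-19452)·25115.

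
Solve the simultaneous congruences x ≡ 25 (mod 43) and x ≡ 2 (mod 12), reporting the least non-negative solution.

326

Write x = 25 + 43·k. Then 43·k ≡ 2 − 25 ≡ 1 (mod 12).
Need 43⁻¹ mod 12. Extended Euclid on (12, 7):
12 = 1·7 + 5
7 = 1·5 + 2
5 = 2·2 + 1
2 = 2·1 + 0
Back-substitute:
1 = 5 − 2·2
1 = −2·7 + 3·5
1 = 3·12 − 5·7
43⁻¹ ≡ 7 (mod 12), so k ≡ 7·1 ≡ 7 (mod 12).
x = 25 + 43·7 = 326.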